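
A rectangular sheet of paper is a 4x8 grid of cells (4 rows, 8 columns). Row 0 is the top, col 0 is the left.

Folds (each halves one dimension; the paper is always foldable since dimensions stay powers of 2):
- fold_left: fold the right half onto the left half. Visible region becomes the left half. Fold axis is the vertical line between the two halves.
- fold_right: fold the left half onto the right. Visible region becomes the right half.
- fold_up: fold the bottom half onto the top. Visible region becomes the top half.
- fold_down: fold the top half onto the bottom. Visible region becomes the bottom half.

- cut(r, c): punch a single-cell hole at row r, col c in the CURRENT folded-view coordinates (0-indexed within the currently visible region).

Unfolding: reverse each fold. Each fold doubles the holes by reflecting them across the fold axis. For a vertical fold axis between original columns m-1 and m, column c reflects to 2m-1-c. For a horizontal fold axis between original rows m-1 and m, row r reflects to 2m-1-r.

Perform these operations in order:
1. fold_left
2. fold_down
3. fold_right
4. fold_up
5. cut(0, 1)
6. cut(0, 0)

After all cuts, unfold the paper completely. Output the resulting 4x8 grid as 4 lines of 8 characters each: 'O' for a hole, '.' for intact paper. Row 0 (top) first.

Answer: OOOOOOOO
OOOOOOOO
OOOOOOOO
OOOOOOOO

Derivation:
Op 1 fold_left: fold axis v@4; visible region now rows[0,4) x cols[0,4) = 4x4
Op 2 fold_down: fold axis h@2; visible region now rows[2,4) x cols[0,4) = 2x4
Op 3 fold_right: fold axis v@2; visible region now rows[2,4) x cols[2,4) = 2x2
Op 4 fold_up: fold axis h@3; visible region now rows[2,3) x cols[2,4) = 1x2
Op 5 cut(0, 1): punch at orig (2,3); cuts so far [(2, 3)]; region rows[2,3) x cols[2,4) = 1x2
Op 6 cut(0, 0): punch at orig (2,2); cuts so far [(2, 2), (2, 3)]; region rows[2,3) x cols[2,4) = 1x2
Unfold 1 (reflect across h@3): 4 holes -> [(2, 2), (2, 3), (3, 2), (3, 3)]
Unfold 2 (reflect across v@2): 8 holes -> [(2, 0), (2, 1), (2, 2), (2, 3), (3, 0), (3, 1), (3, 2), (3, 3)]
Unfold 3 (reflect across h@2): 16 holes -> [(0, 0), (0, 1), (0, 2), (0, 3), (1, 0), (1, 1), (1, 2), (1, 3), (2, 0), (2, 1), (2, 2), (2, 3), (3, 0), (3, 1), (3, 2), (3, 3)]
Unfold 4 (reflect across v@4): 32 holes -> [(0, 0), (0, 1), (0, 2), (0, 3), (0, 4), (0, 5), (0, 6), (0, 7), (1, 0), (1, 1), (1, 2), (1, 3), (1, 4), (1, 5), (1, 6), (1, 7), (2, 0), (2, 1), (2, 2), (2, 3), (2, 4), (2, 5), (2, 6), (2, 7), (3, 0), (3, 1), (3, 2), (3, 3), (3, 4), (3, 5), (3, 6), (3, 7)]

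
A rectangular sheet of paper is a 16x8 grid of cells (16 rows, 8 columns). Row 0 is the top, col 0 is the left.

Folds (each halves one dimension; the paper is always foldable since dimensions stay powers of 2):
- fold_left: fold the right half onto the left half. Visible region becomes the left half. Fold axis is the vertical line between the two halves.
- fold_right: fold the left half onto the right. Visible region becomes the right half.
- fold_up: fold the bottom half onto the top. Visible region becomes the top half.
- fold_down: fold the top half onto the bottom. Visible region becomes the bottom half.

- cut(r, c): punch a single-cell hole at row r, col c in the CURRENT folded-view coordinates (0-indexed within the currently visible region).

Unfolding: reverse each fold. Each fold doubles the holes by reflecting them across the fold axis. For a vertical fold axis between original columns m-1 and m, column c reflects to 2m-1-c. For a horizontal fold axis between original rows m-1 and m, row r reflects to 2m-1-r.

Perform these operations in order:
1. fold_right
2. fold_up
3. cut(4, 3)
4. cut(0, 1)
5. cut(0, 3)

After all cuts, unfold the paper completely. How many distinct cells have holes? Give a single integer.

Op 1 fold_right: fold axis v@4; visible region now rows[0,16) x cols[4,8) = 16x4
Op 2 fold_up: fold axis h@8; visible region now rows[0,8) x cols[4,8) = 8x4
Op 3 cut(4, 3): punch at orig (4,7); cuts so far [(4, 7)]; region rows[0,8) x cols[4,8) = 8x4
Op 4 cut(0, 1): punch at orig (0,5); cuts so far [(0, 5), (4, 7)]; region rows[0,8) x cols[4,8) = 8x4
Op 5 cut(0, 3): punch at orig (0,7); cuts so far [(0, 5), (0, 7), (4, 7)]; region rows[0,8) x cols[4,8) = 8x4
Unfold 1 (reflect across h@8): 6 holes -> [(0, 5), (0, 7), (4, 7), (11, 7), (15, 5), (15, 7)]
Unfold 2 (reflect across v@4): 12 holes -> [(0, 0), (0, 2), (0, 5), (0, 7), (4, 0), (4, 7), (11, 0), (11, 7), (15, 0), (15, 2), (15, 5), (15, 7)]

Answer: 12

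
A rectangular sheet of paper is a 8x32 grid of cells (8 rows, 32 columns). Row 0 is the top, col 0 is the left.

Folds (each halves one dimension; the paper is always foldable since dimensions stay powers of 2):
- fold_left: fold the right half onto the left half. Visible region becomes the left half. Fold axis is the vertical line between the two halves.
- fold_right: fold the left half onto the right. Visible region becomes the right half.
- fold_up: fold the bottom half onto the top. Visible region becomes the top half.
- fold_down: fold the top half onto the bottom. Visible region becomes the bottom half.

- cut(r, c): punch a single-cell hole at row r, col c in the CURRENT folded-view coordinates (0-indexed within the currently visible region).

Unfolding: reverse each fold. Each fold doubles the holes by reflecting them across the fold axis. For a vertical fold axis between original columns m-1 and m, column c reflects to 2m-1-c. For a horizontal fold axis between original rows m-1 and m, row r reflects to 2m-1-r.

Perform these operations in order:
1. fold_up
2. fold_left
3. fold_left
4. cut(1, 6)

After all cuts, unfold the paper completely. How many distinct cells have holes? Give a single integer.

Answer: 8

Derivation:
Op 1 fold_up: fold axis h@4; visible region now rows[0,4) x cols[0,32) = 4x32
Op 2 fold_left: fold axis v@16; visible region now rows[0,4) x cols[0,16) = 4x16
Op 3 fold_left: fold axis v@8; visible region now rows[0,4) x cols[0,8) = 4x8
Op 4 cut(1, 6): punch at orig (1,6); cuts so far [(1, 6)]; region rows[0,4) x cols[0,8) = 4x8
Unfold 1 (reflect across v@8): 2 holes -> [(1, 6), (1, 9)]
Unfold 2 (reflect across v@16): 4 holes -> [(1, 6), (1, 9), (1, 22), (1, 25)]
Unfold 3 (reflect across h@4): 8 holes -> [(1, 6), (1, 9), (1, 22), (1, 25), (6, 6), (6, 9), (6, 22), (6, 25)]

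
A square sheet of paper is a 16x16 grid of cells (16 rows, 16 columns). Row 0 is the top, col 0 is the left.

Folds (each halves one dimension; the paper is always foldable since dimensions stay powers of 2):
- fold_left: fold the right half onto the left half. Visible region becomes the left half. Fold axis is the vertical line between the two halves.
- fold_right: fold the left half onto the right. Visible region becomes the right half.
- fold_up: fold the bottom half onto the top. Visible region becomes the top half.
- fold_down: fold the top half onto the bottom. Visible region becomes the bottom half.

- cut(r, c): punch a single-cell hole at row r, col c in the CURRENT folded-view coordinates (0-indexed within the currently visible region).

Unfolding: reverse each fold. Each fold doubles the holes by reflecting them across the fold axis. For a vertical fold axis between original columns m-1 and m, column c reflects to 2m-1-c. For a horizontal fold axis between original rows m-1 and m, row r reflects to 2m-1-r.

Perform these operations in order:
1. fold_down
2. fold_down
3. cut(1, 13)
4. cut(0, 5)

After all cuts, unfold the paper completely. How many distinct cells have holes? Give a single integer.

Answer: 8

Derivation:
Op 1 fold_down: fold axis h@8; visible region now rows[8,16) x cols[0,16) = 8x16
Op 2 fold_down: fold axis h@12; visible region now rows[12,16) x cols[0,16) = 4x16
Op 3 cut(1, 13): punch at orig (13,13); cuts so far [(13, 13)]; region rows[12,16) x cols[0,16) = 4x16
Op 4 cut(0, 5): punch at orig (12,5); cuts so far [(12, 5), (13, 13)]; region rows[12,16) x cols[0,16) = 4x16
Unfold 1 (reflect across h@12): 4 holes -> [(10, 13), (11, 5), (12, 5), (13, 13)]
Unfold 2 (reflect across h@8): 8 holes -> [(2, 13), (3, 5), (4, 5), (5, 13), (10, 13), (11, 5), (12, 5), (13, 13)]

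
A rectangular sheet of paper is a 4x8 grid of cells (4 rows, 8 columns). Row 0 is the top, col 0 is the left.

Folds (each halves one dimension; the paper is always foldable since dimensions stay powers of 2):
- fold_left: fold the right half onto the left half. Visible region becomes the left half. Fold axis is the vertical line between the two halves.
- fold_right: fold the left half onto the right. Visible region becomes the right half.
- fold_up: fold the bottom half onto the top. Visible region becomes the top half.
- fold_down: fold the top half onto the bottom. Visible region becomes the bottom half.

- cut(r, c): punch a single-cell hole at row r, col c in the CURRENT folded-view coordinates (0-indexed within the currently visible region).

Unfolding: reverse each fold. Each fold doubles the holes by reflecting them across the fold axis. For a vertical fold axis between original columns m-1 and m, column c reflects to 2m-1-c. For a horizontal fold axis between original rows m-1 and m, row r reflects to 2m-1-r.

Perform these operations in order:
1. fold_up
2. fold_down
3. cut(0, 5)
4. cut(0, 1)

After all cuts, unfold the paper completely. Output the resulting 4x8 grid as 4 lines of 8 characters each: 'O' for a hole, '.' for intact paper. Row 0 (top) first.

Op 1 fold_up: fold axis h@2; visible region now rows[0,2) x cols[0,8) = 2x8
Op 2 fold_down: fold axis h@1; visible region now rows[1,2) x cols[0,8) = 1x8
Op 3 cut(0, 5): punch at orig (1,5); cuts so far [(1, 5)]; region rows[1,2) x cols[0,8) = 1x8
Op 4 cut(0, 1): punch at orig (1,1); cuts so far [(1, 1), (1, 5)]; region rows[1,2) x cols[0,8) = 1x8
Unfold 1 (reflect across h@1): 4 holes -> [(0, 1), (0, 5), (1, 1), (1, 5)]
Unfold 2 (reflect across h@2): 8 holes -> [(0, 1), (0, 5), (1, 1), (1, 5), (2, 1), (2, 5), (3, 1), (3, 5)]

Answer: .O...O..
.O...O..
.O...O..
.O...O..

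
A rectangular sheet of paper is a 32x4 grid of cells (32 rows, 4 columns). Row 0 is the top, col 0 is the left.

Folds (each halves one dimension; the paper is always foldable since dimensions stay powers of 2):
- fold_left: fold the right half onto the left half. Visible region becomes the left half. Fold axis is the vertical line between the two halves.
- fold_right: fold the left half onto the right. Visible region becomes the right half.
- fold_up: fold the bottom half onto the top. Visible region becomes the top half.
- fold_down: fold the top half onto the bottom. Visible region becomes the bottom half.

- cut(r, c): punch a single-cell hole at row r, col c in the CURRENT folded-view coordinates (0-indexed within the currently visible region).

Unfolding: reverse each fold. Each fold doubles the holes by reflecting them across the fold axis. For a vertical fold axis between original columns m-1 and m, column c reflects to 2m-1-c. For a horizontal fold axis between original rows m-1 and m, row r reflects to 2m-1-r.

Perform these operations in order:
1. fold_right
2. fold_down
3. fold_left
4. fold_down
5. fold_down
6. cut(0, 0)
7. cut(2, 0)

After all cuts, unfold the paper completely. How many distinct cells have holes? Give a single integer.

Answer: 64

Derivation:
Op 1 fold_right: fold axis v@2; visible region now rows[0,32) x cols[2,4) = 32x2
Op 2 fold_down: fold axis h@16; visible region now rows[16,32) x cols[2,4) = 16x2
Op 3 fold_left: fold axis v@3; visible region now rows[16,32) x cols[2,3) = 16x1
Op 4 fold_down: fold axis h@24; visible region now rows[24,32) x cols[2,3) = 8x1
Op 5 fold_down: fold axis h@28; visible region now rows[28,32) x cols[2,3) = 4x1
Op 6 cut(0, 0): punch at orig (28,2); cuts so far [(28, 2)]; region rows[28,32) x cols[2,3) = 4x1
Op 7 cut(2, 0): punch at orig (30,2); cuts so far [(28, 2), (30, 2)]; region rows[28,32) x cols[2,3) = 4x1
Unfold 1 (reflect across h@28): 4 holes -> [(25, 2), (27, 2), (28, 2), (30, 2)]
Unfold 2 (reflect across h@24): 8 holes -> [(17, 2), (19, 2), (20, 2), (22, 2), (25, 2), (27, 2), (28, 2), (30, 2)]
Unfold 3 (reflect across v@3): 16 holes -> [(17, 2), (17, 3), (19, 2), (19, 3), (20, 2), (20, 3), (22, 2), (22, 3), (25, 2), (25, 3), (27, 2), (27, 3), (28, 2), (28, 3), (30, 2), (30, 3)]
Unfold 4 (reflect across h@16): 32 holes -> [(1, 2), (1, 3), (3, 2), (3, 3), (4, 2), (4, 3), (6, 2), (6, 3), (9, 2), (9, 3), (11, 2), (11, 3), (12, 2), (12, 3), (14, 2), (14, 3), (17, 2), (17, 3), (19, 2), (19, 3), (20, 2), (20, 3), (22, 2), (22, 3), (25, 2), (25, 3), (27, 2), (27, 3), (28, 2), (28, 3), (30, 2), (30, 3)]
Unfold 5 (reflect across v@2): 64 holes -> [(1, 0), (1, 1), (1, 2), (1, 3), (3, 0), (3, 1), (3, 2), (3, 3), (4, 0), (4, 1), (4, 2), (4, 3), (6, 0), (6, 1), (6, 2), (6, 3), (9, 0), (9, 1), (9, 2), (9, 3), (11, 0), (11, 1), (11, 2), (11, 3), (12, 0), (12, 1), (12, 2), (12, 3), (14, 0), (14, 1), (14, 2), (14, 3), (17, 0), (17, 1), (17, 2), (17, 3), (19, 0), (19, 1), (19, 2), (19, 3), (20, 0), (20, 1), (20, 2), (20, 3), (22, 0), (22, 1), (22, 2), (22, 3), (25, 0), (25, 1), (25, 2), (25, 3), (27, 0), (27, 1), (27, 2), (27, 3), (28, 0), (28, 1), (28, 2), (28, 3), (30, 0), (30, 1), (30, 2), (30, 3)]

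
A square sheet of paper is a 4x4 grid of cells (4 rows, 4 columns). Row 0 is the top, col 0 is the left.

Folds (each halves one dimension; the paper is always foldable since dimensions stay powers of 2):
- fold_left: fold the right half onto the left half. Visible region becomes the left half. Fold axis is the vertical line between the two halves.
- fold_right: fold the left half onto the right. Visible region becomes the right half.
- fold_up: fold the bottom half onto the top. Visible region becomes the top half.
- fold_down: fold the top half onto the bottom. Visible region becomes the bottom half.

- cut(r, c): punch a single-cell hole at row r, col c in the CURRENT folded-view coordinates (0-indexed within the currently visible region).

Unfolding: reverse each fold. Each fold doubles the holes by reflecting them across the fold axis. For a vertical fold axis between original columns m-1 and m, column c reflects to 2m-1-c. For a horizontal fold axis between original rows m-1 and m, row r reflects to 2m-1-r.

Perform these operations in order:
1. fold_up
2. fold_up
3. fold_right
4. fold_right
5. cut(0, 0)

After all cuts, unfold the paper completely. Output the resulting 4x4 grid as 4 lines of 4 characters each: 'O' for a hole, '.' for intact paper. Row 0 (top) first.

Op 1 fold_up: fold axis h@2; visible region now rows[0,2) x cols[0,4) = 2x4
Op 2 fold_up: fold axis h@1; visible region now rows[0,1) x cols[0,4) = 1x4
Op 3 fold_right: fold axis v@2; visible region now rows[0,1) x cols[2,4) = 1x2
Op 4 fold_right: fold axis v@3; visible region now rows[0,1) x cols[3,4) = 1x1
Op 5 cut(0, 0): punch at orig (0,3); cuts so far [(0, 3)]; region rows[0,1) x cols[3,4) = 1x1
Unfold 1 (reflect across v@3): 2 holes -> [(0, 2), (0, 3)]
Unfold 2 (reflect across v@2): 4 holes -> [(0, 0), (0, 1), (0, 2), (0, 3)]
Unfold 3 (reflect across h@1): 8 holes -> [(0, 0), (0, 1), (0, 2), (0, 3), (1, 0), (1, 1), (1, 2), (1, 3)]
Unfold 4 (reflect across h@2): 16 holes -> [(0, 0), (0, 1), (0, 2), (0, 3), (1, 0), (1, 1), (1, 2), (1, 3), (2, 0), (2, 1), (2, 2), (2, 3), (3, 0), (3, 1), (3, 2), (3, 3)]

Answer: OOOO
OOOO
OOOO
OOOO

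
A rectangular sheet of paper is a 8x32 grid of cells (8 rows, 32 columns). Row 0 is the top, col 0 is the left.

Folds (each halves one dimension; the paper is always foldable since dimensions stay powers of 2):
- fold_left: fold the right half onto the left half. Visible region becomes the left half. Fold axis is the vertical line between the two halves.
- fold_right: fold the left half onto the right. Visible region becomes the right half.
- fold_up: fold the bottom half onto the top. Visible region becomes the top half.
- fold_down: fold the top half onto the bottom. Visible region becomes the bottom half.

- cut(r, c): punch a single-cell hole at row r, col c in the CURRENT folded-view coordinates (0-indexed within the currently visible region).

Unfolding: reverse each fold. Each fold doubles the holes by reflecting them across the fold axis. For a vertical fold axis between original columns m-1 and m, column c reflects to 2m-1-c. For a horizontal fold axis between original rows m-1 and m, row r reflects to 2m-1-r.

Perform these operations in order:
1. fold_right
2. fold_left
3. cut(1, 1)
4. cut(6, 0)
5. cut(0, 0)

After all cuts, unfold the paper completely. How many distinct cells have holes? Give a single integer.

Answer: 12

Derivation:
Op 1 fold_right: fold axis v@16; visible region now rows[0,8) x cols[16,32) = 8x16
Op 2 fold_left: fold axis v@24; visible region now rows[0,8) x cols[16,24) = 8x8
Op 3 cut(1, 1): punch at orig (1,17); cuts so far [(1, 17)]; region rows[0,8) x cols[16,24) = 8x8
Op 4 cut(6, 0): punch at orig (6,16); cuts so far [(1, 17), (6, 16)]; region rows[0,8) x cols[16,24) = 8x8
Op 5 cut(0, 0): punch at orig (0,16); cuts so far [(0, 16), (1, 17), (6, 16)]; region rows[0,8) x cols[16,24) = 8x8
Unfold 1 (reflect across v@24): 6 holes -> [(0, 16), (0, 31), (1, 17), (1, 30), (6, 16), (6, 31)]
Unfold 2 (reflect across v@16): 12 holes -> [(0, 0), (0, 15), (0, 16), (0, 31), (1, 1), (1, 14), (1, 17), (1, 30), (6, 0), (6, 15), (6, 16), (6, 31)]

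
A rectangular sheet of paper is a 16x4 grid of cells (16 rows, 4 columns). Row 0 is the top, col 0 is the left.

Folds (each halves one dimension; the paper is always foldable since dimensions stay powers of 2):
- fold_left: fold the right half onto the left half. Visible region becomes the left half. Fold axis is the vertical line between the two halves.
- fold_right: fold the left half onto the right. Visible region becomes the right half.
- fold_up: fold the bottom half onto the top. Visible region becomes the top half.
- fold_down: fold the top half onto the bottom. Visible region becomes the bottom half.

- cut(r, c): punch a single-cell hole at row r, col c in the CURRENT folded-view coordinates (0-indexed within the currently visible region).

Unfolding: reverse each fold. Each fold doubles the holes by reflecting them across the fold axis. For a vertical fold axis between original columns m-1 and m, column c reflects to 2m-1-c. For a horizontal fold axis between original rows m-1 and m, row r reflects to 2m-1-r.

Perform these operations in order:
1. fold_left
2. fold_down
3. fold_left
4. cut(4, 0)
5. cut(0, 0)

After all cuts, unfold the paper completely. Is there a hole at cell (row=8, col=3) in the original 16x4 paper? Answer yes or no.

Answer: yes

Derivation:
Op 1 fold_left: fold axis v@2; visible region now rows[0,16) x cols[0,2) = 16x2
Op 2 fold_down: fold axis h@8; visible region now rows[8,16) x cols[0,2) = 8x2
Op 3 fold_left: fold axis v@1; visible region now rows[8,16) x cols[0,1) = 8x1
Op 4 cut(4, 0): punch at orig (12,0); cuts so far [(12, 0)]; region rows[8,16) x cols[0,1) = 8x1
Op 5 cut(0, 0): punch at orig (8,0); cuts so far [(8, 0), (12, 0)]; region rows[8,16) x cols[0,1) = 8x1
Unfold 1 (reflect across v@1): 4 holes -> [(8, 0), (8, 1), (12, 0), (12, 1)]
Unfold 2 (reflect across h@8): 8 holes -> [(3, 0), (3, 1), (7, 0), (7, 1), (8, 0), (8, 1), (12, 0), (12, 1)]
Unfold 3 (reflect across v@2): 16 holes -> [(3, 0), (3, 1), (3, 2), (3, 3), (7, 0), (7, 1), (7, 2), (7, 3), (8, 0), (8, 1), (8, 2), (8, 3), (12, 0), (12, 1), (12, 2), (12, 3)]
Holes: [(3, 0), (3, 1), (3, 2), (3, 3), (7, 0), (7, 1), (7, 2), (7, 3), (8, 0), (8, 1), (8, 2), (8, 3), (12, 0), (12, 1), (12, 2), (12, 3)]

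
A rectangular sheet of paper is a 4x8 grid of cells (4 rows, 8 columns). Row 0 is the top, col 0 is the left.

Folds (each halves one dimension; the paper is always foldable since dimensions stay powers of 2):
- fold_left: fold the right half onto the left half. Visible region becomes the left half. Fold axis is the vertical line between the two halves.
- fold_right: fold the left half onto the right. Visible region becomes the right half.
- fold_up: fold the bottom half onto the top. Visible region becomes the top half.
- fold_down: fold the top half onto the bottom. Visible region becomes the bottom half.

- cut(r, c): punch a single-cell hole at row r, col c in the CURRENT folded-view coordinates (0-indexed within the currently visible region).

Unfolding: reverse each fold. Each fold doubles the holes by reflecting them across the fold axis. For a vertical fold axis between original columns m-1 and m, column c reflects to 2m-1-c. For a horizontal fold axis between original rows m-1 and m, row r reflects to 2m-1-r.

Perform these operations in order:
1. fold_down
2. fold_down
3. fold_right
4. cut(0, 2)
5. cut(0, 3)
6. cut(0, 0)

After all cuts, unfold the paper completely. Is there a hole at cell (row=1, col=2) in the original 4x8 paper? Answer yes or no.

Answer: no

Derivation:
Op 1 fold_down: fold axis h@2; visible region now rows[2,4) x cols[0,8) = 2x8
Op 2 fold_down: fold axis h@3; visible region now rows[3,4) x cols[0,8) = 1x8
Op 3 fold_right: fold axis v@4; visible region now rows[3,4) x cols[4,8) = 1x4
Op 4 cut(0, 2): punch at orig (3,6); cuts so far [(3, 6)]; region rows[3,4) x cols[4,8) = 1x4
Op 5 cut(0, 3): punch at orig (3,7); cuts so far [(3, 6), (3, 7)]; region rows[3,4) x cols[4,8) = 1x4
Op 6 cut(0, 0): punch at orig (3,4); cuts so far [(3, 4), (3, 6), (3, 7)]; region rows[3,4) x cols[4,8) = 1x4
Unfold 1 (reflect across v@4): 6 holes -> [(3, 0), (3, 1), (3, 3), (3, 4), (3, 6), (3, 7)]
Unfold 2 (reflect across h@3): 12 holes -> [(2, 0), (2, 1), (2, 3), (2, 4), (2, 6), (2, 7), (3, 0), (3, 1), (3, 3), (3, 4), (3, 6), (3, 7)]
Unfold 3 (reflect across h@2): 24 holes -> [(0, 0), (0, 1), (0, 3), (0, 4), (0, 6), (0, 7), (1, 0), (1, 1), (1, 3), (1, 4), (1, 6), (1, 7), (2, 0), (2, 1), (2, 3), (2, 4), (2, 6), (2, 7), (3, 0), (3, 1), (3, 3), (3, 4), (3, 6), (3, 7)]
Holes: [(0, 0), (0, 1), (0, 3), (0, 4), (0, 6), (0, 7), (1, 0), (1, 1), (1, 3), (1, 4), (1, 6), (1, 7), (2, 0), (2, 1), (2, 3), (2, 4), (2, 6), (2, 7), (3, 0), (3, 1), (3, 3), (3, 4), (3, 6), (3, 7)]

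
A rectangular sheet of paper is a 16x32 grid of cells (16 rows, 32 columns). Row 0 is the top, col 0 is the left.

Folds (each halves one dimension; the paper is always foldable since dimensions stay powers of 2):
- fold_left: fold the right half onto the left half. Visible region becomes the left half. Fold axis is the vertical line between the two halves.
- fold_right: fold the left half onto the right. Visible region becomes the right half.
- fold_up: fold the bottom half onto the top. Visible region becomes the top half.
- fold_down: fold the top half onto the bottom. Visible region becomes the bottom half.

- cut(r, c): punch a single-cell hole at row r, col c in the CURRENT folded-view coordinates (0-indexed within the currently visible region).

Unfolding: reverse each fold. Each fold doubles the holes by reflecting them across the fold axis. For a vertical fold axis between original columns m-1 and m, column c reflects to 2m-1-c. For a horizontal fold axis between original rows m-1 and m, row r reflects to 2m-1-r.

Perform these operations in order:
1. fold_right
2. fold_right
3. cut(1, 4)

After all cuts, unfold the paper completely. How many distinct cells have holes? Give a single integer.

Op 1 fold_right: fold axis v@16; visible region now rows[0,16) x cols[16,32) = 16x16
Op 2 fold_right: fold axis v@24; visible region now rows[0,16) x cols[24,32) = 16x8
Op 3 cut(1, 4): punch at orig (1,28); cuts so far [(1, 28)]; region rows[0,16) x cols[24,32) = 16x8
Unfold 1 (reflect across v@24): 2 holes -> [(1, 19), (1, 28)]
Unfold 2 (reflect across v@16): 4 holes -> [(1, 3), (1, 12), (1, 19), (1, 28)]

Answer: 4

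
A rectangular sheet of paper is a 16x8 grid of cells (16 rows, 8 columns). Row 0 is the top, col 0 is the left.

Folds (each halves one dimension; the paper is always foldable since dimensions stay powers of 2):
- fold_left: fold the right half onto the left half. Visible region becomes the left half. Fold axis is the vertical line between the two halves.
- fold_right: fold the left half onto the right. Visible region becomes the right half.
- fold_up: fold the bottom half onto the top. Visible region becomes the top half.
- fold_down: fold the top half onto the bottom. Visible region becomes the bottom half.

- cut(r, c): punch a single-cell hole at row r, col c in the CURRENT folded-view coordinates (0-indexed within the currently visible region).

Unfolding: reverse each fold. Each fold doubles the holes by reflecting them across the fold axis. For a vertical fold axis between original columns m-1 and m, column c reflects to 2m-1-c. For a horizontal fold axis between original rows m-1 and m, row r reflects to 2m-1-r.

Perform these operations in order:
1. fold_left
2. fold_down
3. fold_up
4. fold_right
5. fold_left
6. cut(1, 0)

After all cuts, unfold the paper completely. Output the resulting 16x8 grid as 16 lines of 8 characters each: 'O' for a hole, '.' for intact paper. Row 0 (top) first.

Op 1 fold_left: fold axis v@4; visible region now rows[0,16) x cols[0,4) = 16x4
Op 2 fold_down: fold axis h@8; visible region now rows[8,16) x cols[0,4) = 8x4
Op 3 fold_up: fold axis h@12; visible region now rows[8,12) x cols[0,4) = 4x4
Op 4 fold_right: fold axis v@2; visible region now rows[8,12) x cols[2,4) = 4x2
Op 5 fold_left: fold axis v@3; visible region now rows[8,12) x cols[2,3) = 4x1
Op 6 cut(1, 0): punch at orig (9,2); cuts so far [(9, 2)]; region rows[8,12) x cols[2,3) = 4x1
Unfold 1 (reflect across v@3): 2 holes -> [(9, 2), (9, 3)]
Unfold 2 (reflect across v@2): 4 holes -> [(9, 0), (9, 1), (9, 2), (9, 3)]
Unfold 3 (reflect across h@12): 8 holes -> [(9, 0), (9, 1), (9, 2), (9, 3), (14, 0), (14, 1), (14, 2), (14, 3)]
Unfold 4 (reflect across h@8): 16 holes -> [(1, 0), (1, 1), (1, 2), (1, 3), (6, 0), (6, 1), (6, 2), (6, 3), (9, 0), (9, 1), (9, 2), (9, 3), (14, 0), (14, 1), (14, 2), (14, 3)]
Unfold 5 (reflect across v@4): 32 holes -> [(1, 0), (1, 1), (1, 2), (1, 3), (1, 4), (1, 5), (1, 6), (1, 7), (6, 0), (6, 1), (6, 2), (6, 3), (6, 4), (6, 5), (6, 6), (6, 7), (9, 0), (9, 1), (9, 2), (9, 3), (9, 4), (9, 5), (9, 6), (9, 7), (14, 0), (14, 1), (14, 2), (14, 3), (14, 4), (14, 5), (14, 6), (14, 7)]

Answer: ........
OOOOOOOO
........
........
........
........
OOOOOOOO
........
........
OOOOOOOO
........
........
........
........
OOOOOOOO
........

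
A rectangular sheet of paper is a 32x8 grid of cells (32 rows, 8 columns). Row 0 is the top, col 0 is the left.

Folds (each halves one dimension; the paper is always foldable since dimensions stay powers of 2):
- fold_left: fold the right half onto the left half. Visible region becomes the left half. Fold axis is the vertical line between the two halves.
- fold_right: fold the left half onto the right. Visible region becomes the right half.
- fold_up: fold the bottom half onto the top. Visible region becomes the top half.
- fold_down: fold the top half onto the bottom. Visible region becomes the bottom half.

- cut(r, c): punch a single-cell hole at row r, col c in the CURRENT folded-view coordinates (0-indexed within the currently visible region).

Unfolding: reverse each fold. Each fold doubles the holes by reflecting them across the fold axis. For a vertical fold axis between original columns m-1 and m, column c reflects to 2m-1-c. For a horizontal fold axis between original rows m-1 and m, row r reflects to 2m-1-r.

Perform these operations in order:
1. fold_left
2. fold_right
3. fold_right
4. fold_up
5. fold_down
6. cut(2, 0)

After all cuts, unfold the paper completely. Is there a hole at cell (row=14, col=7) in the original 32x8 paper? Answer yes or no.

Op 1 fold_left: fold axis v@4; visible region now rows[0,32) x cols[0,4) = 32x4
Op 2 fold_right: fold axis v@2; visible region now rows[0,32) x cols[2,4) = 32x2
Op 3 fold_right: fold axis v@3; visible region now rows[0,32) x cols[3,4) = 32x1
Op 4 fold_up: fold axis h@16; visible region now rows[0,16) x cols[3,4) = 16x1
Op 5 fold_down: fold axis h@8; visible region now rows[8,16) x cols[3,4) = 8x1
Op 6 cut(2, 0): punch at orig (10,3); cuts so far [(10, 3)]; region rows[8,16) x cols[3,4) = 8x1
Unfold 1 (reflect across h@8): 2 holes -> [(5, 3), (10, 3)]
Unfold 2 (reflect across h@16): 4 holes -> [(5, 3), (10, 3), (21, 3), (26, 3)]
Unfold 3 (reflect across v@3): 8 holes -> [(5, 2), (5, 3), (10, 2), (10, 3), (21, 2), (21, 3), (26, 2), (26, 3)]
Unfold 4 (reflect across v@2): 16 holes -> [(5, 0), (5, 1), (5, 2), (5, 3), (10, 0), (10, 1), (10, 2), (10, 3), (21, 0), (21, 1), (21, 2), (21, 3), (26, 0), (26, 1), (26, 2), (26, 3)]
Unfold 5 (reflect across v@4): 32 holes -> [(5, 0), (5, 1), (5, 2), (5, 3), (5, 4), (5, 5), (5, 6), (5, 7), (10, 0), (10, 1), (10, 2), (10, 3), (10, 4), (10, 5), (10, 6), (10, 7), (21, 0), (21, 1), (21, 2), (21, 3), (21, 4), (21, 5), (21, 6), (21, 7), (26, 0), (26, 1), (26, 2), (26, 3), (26, 4), (26, 5), (26, 6), (26, 7)]
Holes: [(5, 0), (5, 1), (5, 2), (5, 3), (5, 4), (5, 5), (5, 6), (5, 7), (10, 0), (10, 1), (10, 2), (10, 3), (10, 4), (10, 5), (10, 6), (10, 7), (21, 0), (21, 1), (21, 2), (21, 3), (21, 4), (21, 5), (21, 6), (21, 7), (26, 0), (26, 1), (26, 2), (26, 3), (26, 4), (26, 5), (26, 6), (26, 7)]

Answer: no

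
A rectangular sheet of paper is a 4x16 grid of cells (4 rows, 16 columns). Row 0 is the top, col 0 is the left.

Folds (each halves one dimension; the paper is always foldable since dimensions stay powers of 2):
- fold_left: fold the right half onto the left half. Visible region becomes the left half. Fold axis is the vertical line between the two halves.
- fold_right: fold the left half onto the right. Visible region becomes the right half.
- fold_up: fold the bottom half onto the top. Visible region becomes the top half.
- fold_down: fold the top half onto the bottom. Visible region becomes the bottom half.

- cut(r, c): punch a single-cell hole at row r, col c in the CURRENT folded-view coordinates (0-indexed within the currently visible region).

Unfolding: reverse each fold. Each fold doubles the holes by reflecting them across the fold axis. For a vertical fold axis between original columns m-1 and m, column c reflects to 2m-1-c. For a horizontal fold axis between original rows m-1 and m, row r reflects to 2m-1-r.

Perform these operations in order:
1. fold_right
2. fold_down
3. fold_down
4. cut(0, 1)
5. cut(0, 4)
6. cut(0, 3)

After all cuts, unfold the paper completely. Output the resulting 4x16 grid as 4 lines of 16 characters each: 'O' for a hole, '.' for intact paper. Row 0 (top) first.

Op 1 fold_right: fold axis v@8; visible region now rows[0,4) x cols[8,16) = 4x8
Op 2 fold_down: fold axis h@2; visible region now rows[2,4) x cols[8,16) = 2x8
Op 3 fold_down: fold axis h@3; visible region now rows[3,4) x cols[8,16) = 1x8
Op 4 cut(0, 1): punch at orig (3,9); cuts so far [(3, 9)]; region rows[3,4) x cols[8,16) = 1x8
Op 5 cut(0, 4): punch at orig (3,12); cuts so far [(3, 9), (3, 12)]; region rows[3,4) x cols[8,16) = 1x8
Op 6 cut(0, 3): punch at orig (3,11); cuts so far [(3, 9), (3, 11), (3, 12)]; region rows[3,4) x cols[8,16) = 1x8
Unfold 1 (reflect across h@3): 6 holes -> [(2, 9), (2, 11), (2, 12), (3, 9), (3, 11), (3, 12)]
Unfold 2 (reflect across h@2): 12 holes -> [(0, 9), (0, 11), (0, 12), (1, 9), (1, 11), (1, 12), (2, 9), (2, 11), (2, 12), (3, 9), (3, 11), (3, 12)]
Unfold 3 (reflect across v@8): 24 holes -> [(0, 3), (0, 4), (0, 6), (0, 9), (0, 11), (0, 12), (1, 3), (1, 4), (1, 6), (1, 9), (1, 11), (1, 12), (2, 3), (2, 4), (2, 6), (2, 9), (2, 11), (2, 12), (3, 3), (3, 4), (3, 6), (3, 9), (3, 11), (3, 12)]

Answer: ...OO.O..O.OO...
...OO.O..O.OO...
...OO.O..O.OO...
...OO.O..O.OO...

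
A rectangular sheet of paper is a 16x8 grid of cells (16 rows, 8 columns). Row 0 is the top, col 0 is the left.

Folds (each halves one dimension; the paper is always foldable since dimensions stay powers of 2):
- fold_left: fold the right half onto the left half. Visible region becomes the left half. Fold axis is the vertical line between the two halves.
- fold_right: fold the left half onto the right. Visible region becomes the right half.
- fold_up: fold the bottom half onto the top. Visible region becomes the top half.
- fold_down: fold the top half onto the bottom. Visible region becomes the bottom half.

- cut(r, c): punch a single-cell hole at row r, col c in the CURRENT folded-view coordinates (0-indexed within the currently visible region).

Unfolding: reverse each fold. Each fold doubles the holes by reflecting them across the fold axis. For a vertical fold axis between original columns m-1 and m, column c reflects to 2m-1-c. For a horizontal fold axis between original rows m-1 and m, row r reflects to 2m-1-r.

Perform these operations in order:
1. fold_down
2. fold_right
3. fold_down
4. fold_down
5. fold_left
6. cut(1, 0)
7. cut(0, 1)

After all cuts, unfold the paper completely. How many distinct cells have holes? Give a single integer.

Op 1 fold_down: fold axis h@8; visible region now rows[8,16) x cols[0,8) = 8x8
Op 2 fold_right: fold axis v@4; visible region now rows[8,16) x cols[4,8) = 8x4
Op 3 fold_down: fold axis h@12; visible region now rows[12,16) x cols[4,8) = 4x4
Op 4 fold_down: fold axis h@14; visible region now rows[14,16) x cols[4,8) = 2x4
Op 5 fold_left: fold axis v@6; visible region now rows[14,16) x cols[4,6) = 2x2
Op 6 cut(1, 0): punch at orig (15,4); cuts so far [(15, 4)]; region rows[14,16) x cols[4,6) = 2x2
Op 7 cut(0, 1): punch at orig (14,5); cuts so far [(14, 5), (15, 4)]; region rows[14,16) x cols[4,6) = 2x2
Unfold 1 (reflect across v@6): 4 holes -> [(14, 5), (14, 6), (15, 4), (15, 7)]
Unfold 2 (reflect across h@14): 8 holes -> [(12, 4), (12, 7), (13, 5), (13, 6), (14, 5), (14, 6), (15, 4), (15, 7)]
Unfold 3 (reflect across h@12): 16 holes -> [(8, 4), (8, 7), (9, 5), (9, 6), (10, 5), (10, 6), (11, 4), (11, 7), (12, 4), (12, 7), (13, 5), (13, 6), (14, 5), (14, 6), (15, 4), (15, 7)]
Unfold 4 (reflect across v@4): 32 holes -> [(8, 0), (8, 3), (8, 4), (8, 7), (9, 1), (9, 2), (9, 5), (9, 6), (10, 1), (10, 2), (10, 5), (10, 6), (11, 0), (11, 3), (11, 4), (11, 7), (12, 0), (12, 3), (12, 4), (12, 7), (13, 1), (13, 2), (13, 5), (13, 6), (14, 1), (14, 2), (14, 5), (14, 6), (15, 0), (15, 3), (15, 4), (15, 7)]
Unfold 5 (reflect across h@8): 64 holes -> [(0, 0), (0, 3), (0, 4), (0, 7), (1, 1), (1, 2), (1, 5), (1, 6), (2, 1), (2, 2), (2, 5), (2, 6), (3, 0), (3, 3), (3, 4), (3, 7), (4, 0), (4, 3), (4, 4), (4, 7), (5, 1), (5, 2), (5, 5), (5, 6), (6, 1), (6, 2), (6, 5), (6, 6), (7, 0), (7, 3), (7, 4), (7, 7), (8, 0), (8, 3), (8, 4), (8, 7), (9, 1), (9, 2), (9, 5), (9, 6), (10, 1), (10, 2), (10, 5), (10, 6), (11, 0), (11, 3), (11, 4), (11, 7), (12, 0), (12, 3), (12, 4), (12, 7), (13, 1), (13, 2), (13, 5), (13, 6), (14, 1), (14, 2), (14, 5), (14, 6), (15, 0), (15, 3), (15, 4), (15, 7)]

Answer: 64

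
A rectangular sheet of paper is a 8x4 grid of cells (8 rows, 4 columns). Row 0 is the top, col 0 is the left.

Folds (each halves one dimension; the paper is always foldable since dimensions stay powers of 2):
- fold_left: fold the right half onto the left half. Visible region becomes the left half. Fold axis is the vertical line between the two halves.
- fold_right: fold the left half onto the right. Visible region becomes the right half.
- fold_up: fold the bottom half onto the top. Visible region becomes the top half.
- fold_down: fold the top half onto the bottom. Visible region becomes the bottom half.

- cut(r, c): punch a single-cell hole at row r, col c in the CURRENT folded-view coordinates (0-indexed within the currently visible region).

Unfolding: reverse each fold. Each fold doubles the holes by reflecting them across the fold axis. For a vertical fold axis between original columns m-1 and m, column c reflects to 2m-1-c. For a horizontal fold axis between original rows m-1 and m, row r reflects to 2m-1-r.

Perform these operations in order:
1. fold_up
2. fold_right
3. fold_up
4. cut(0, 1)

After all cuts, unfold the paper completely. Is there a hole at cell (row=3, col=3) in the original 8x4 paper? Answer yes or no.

Op 1 fold_up: fold axis h@4; visible region now rows[0,4) x cols[0,4) = 4x4
Op 2 fold_right: fold axis v@2; visible region now rows[0,4) x cols[2,4) = 4x2
Op 3 fold_up: fold axis h@2; visible region now rows[0,2) x cols[2,4) = 2x2
Op 4 cut(0, 1): punch at orig (0,3); cuts so far [(0, 3)]; region rows[0,2) x cols[2,4) = 2x2
Unfold 1 (reflect across h@2): 2 holes -> [(0, 3), (3, 3)]
Unfold 2 (reflect across v@2): 4 holes -> [(0, 0), (0, 3), (3, 0), (3, 3)]
Unfold 3 (reflect across h@4): 8 holes -> [(0, 0), (0, 3), (3, 0), (3, 3), (4, 0), (4, 3), (7, 0), (7, 3)]
Holes: [(0, 0), (0, 3), (3, 0), (3, 3), (4, 0), (4, 3), (7, 0), (7, 3)]

Answer: yes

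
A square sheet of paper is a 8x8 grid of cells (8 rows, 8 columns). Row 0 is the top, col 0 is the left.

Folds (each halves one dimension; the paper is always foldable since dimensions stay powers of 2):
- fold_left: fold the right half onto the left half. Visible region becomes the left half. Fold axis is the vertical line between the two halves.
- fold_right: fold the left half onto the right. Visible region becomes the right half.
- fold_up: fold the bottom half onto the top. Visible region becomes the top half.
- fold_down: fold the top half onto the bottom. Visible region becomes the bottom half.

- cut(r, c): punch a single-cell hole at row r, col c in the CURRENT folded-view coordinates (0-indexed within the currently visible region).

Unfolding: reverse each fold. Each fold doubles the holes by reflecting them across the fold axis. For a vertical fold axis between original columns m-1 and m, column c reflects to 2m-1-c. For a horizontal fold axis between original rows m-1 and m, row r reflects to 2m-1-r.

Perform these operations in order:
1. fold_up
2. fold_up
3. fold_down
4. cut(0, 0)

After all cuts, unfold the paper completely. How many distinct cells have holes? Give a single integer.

Answer: 8

Derivation:
Op 1 fold_up: fold axis h@4; visible region now rows[0,4) x cols[0,8) = 4x8
Op 2 fold_up: fold axis h@2; visible region now rows[0,2) x cols[0,8) = 2x8
Op 3 fold_down: fold axis h@1; visible region now rows[1,2) x cols[0,8) = 1x8
Op 4 cut(0, 0): punch at orig (1,0); cuts so far [(1, 0)]; region rows[1,2) x cols[0,8) = 1x8
Unfold 1 (reflect across h@1): 2 holes -> [(0, 0), (1, 0)]
Unfold 2 (reflect across h@2): 4 holes -> [(0, 0), (1, 0), (2, 0), (3, 0)]
Unfold 3 (reflect across h@4): 8 holes -> [(0, 0), (1, 0), (2, 0), (3, 0), (4, 0), (5, 0), (6, 0), (7, 0)]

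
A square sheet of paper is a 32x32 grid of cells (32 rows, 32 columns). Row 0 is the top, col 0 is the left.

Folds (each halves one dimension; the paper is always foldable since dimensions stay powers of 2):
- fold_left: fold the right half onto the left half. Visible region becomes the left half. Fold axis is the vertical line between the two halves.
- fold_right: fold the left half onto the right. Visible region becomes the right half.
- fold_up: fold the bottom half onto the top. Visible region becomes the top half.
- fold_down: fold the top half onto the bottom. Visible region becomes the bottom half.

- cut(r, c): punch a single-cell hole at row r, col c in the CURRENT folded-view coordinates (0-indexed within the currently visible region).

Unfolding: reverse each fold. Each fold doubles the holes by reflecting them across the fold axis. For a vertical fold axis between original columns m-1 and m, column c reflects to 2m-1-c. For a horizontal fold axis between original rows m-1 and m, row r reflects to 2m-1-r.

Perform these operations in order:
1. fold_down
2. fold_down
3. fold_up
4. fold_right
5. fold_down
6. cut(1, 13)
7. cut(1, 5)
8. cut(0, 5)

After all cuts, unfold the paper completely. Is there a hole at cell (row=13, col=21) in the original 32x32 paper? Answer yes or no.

Answer: yes

Derivation:
Op 1 fold_down: fold axis h@16; visible region now rows[16,32) x cols[0,32) = 16x32
Op 2 fold_down: fold axis h@24; visible region now rows[24,32) x cols[0,32) = 8x32
Op 3 fold_up: fold axis h@28; visible region now rows[24,28) x cols[0,32) = 4x32
Op 4 fold_right: fold axis v@16; visible region now rows[24,28) x cols[16,32) = 4x16
Op 5 fold_down: fold axis h@26; visible region now rows[26,28) x cols[16,32) = 2x16
Op 6 cut(1, 13): punch at orig (27,29); cuts so far [(27, 29)]; region rows[26,28) x cols[16,32) = 2x16
Op 7 cut(1, 5): punch at orig (27,21); cuts so far [(27, 21), (27, 29)]; region rows[26,28) x cols[16,32) = 2x16
Op 8 cut(0, 5): punch at orig (26,21); cuts so far [(26, 21), (27, 21), (27, 29)]; region rows[26,28) x cols[16,32) = 2x16
Unfold 1 (reflect across h@26): 6 holes -> [(24, 21), (24, 29), (25, 21), (26, 21), (27, 21), (27, 29)]
Unfold 2 (reflect across v@16): 12 holes -> [(24, 2), (24, 10), (24, 21), (24, 29), (25, 10), (25, 21), (26, 10), (26, 21), (27, 2), (27, 10), (27, 21), (27, 29)]
Unfold 3 (reflect across h@28): 24 holes -> [(24, 2), (24, 10), (24, 21), (24, 29), (25, 10), (25, 21), (26, 10), (26, 21), (27, 2), (27, 10), (27, 21), (27, 29), (28, 2), (28, 10), (28, 21), (28, 29), (29, 10), (29, 21), (30, 10), (30, 21), (31, 2), (31, 10), (31, 21), (31, 29)]
Unfold 4 (reflect across h@24): 48 holes -> [(16, 2), (16, 10), (16, 21), (16, 29), (17, 10), (17, 21), (18, 10), (18, 21), (19, 2), (19, 10), (19, 21), (19, 29), (20, 2), (20, 10), (20, 21), (20, 29), (21, 10), (21, 21), (22, 10), (22, 21), (23, 2), (23, 10), (23, 21), (23, 29), (24, 2), (24, 10), (24, 21), (24, 29), (25, 10), (25, 21), (26, 10), (26, 21), (27, 2), (27, 10), (27, 21), (27, 29), (28, 2), (28, 10), (28, 21), (28, 29), (29, 10), (29, 21), (30, 10), (30, 21), (31, 2), (31, 10), (31, 21), (31, 29)]
Unfold 5 (reflect across h@16): 96 holes -> [(0, 2), (0, 10), (0, 21), (0, 29), (1, 10), (1, 21), (2, 10), (2, 21), (3, 2), (3, 10), (3, 21), (3, 29), (4, 2), (4, 10), (4, 21), (4, 29), (5, 10), (5, 21), (6, 10), (6, 21), (7, 2), (7, 10), (7, 21), (7, 29), (8, 2), (8, 10), (8, 21), (8, 29), (9, 10), (9, 21), (10, 10), (10, 21), (11, 2), (11, 10), (11, 21), (11, 29), (12, 2), (12, 10), (12, 21), (12, 29), (13, 10), (13, 21), (14, 10), (14, 21), (15, 2), (15, 10), (15, 21), (15, 29), (16, 2), (16, 10), (16, 21), (16, 29), (17, 10), (17, 21), (18, 10), (18, 21), (19, 2), (19, 10), (19, 21), (19, 29), (20, 2), (20, 10), (20, 21), (20, 29), (21, 10), (21, 21), (22, 10), (22, 21), (23, 2), (23, 10), (23, 21), (23, 29), (24, 2), (24, 10), (24, 21), (24, 29), (25, 10), (25, 21), (26, 10), (26, 21), (27, 2), (27, 10), (27, 21), (27, 29), (28, 2), (28, 10), (28, 21), (28, 29), (29, 10), (29, 21), (30, 10), (30, 21), (31, 2), (31, 10), (31, 21), (31, 29)]
Holes: [(0, 2), (0, 10), (0, 21), (0, 29), (1, 10), (1, 21), (2, 10), (2, 21), (3, 2), (3, 10), (3, 21), (3, 29), (4, 2), (4, 10), (4, 21), (4, 29), (5, 10), (5, 21), (6, 10), (6, 21), (7, 2), (7, 10), (7, 21), (7, 29), (8, 2), (8, 10), (8, 21), (8, 29), (9, 10), (9, 21), (10, 10), (10, 21), (11, 2), (11, 10), (11, 21), (11, 29), (12, 2), (12, 10), (12, 21), (12, 29), (13, 10), (13, 21), (14, 10), (14, 21), (15, 2), (15, 10), (15, 21), (15, 29), (16, 2), (16, 10), (16, 21), (16, 29), (17, 10), (17, 21), (18, 10), (18, 21), (19, 2), (19, 10), (19, 21), (19, 29), (20, 2), (20, 10), (20, 21), (20, 29), (21, 10), (21, 21), (22, 10), (22, 21), (23, 2), (23, 10), (23, 21), (23, 29), (24, 2), (24, 10), (24, 21), (24, 29), (25, 10), (25, 21), (26, 10), (26, 21), (27, 2), (27, 10), (27, 21), (27, 29), (28, 2), (28, 10), (28, 21), (28, 29), (29, 10), (29, 21), (30, 10), (30, 21), (31, 2), (31, 10), (31, 21), (31, 29)]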